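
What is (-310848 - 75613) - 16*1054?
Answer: -403325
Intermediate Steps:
(-310848 - 75613) - 16*1054 = -386461 - 16864 = -403325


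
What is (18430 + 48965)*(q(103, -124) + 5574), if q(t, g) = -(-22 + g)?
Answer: 385499400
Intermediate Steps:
q(t, g) = 22 - g
(18430 + 48965)*(q(103, -124) + 5574) = (18430 + 48965)*((22 - 1*(-124)) + 5574) = 67395*((22 + 124) + 5574) = 67395*(146 + 5574) = 67395*5720 = 385499400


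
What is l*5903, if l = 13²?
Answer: 997607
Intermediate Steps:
l = 169
l*5903 = 169*5903 = 997607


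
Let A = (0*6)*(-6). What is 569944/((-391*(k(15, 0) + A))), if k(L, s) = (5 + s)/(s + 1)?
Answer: -569944/1955 ≈ -291.53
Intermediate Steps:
k(L, s) = (5 + s)/(1 + s)
A = 0 (A = 0*(-6) = 0)
569944/((-391*(k(15, 0) + A))) = 569944/((-391*((5 + 0)/(1 + 0) + 0))) = 569944/((-391*(5/1 + 0))) = 569944/((-391*(1*5 + 0))) = 569944/((-391*(5 + 0))) = 569944/((-391*5)) = 569944/(-1955) = 569944*(-1/1955) = -569944/1955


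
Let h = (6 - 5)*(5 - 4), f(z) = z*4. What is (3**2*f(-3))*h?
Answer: -108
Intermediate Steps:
f(z) = 4*z
h = 1 (h = 1*1 = 1)
(3**2*f(-3))*h = (3**2*(4*(-3)))*1 = (9*(-12))*1 = -108*1 = -108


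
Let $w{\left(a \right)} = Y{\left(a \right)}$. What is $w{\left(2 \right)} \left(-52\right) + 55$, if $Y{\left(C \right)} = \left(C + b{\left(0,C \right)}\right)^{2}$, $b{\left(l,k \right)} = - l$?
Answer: $-153$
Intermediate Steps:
$Y{\left(C \right)} = C^{2}$ ($Y{\left(C \right)} = \left(C - 0\right)^{2} = \left(C + 0\right)^{2} = C^{2}$)
$w{\left(a \right)} = a^{2}$
$w{\left(2 \right)} \left(-52\right) + 55 = 2^{2} \left(-52\right) + 55 = 4 \left(-52\right) + 55 = -208 + 55 = -153$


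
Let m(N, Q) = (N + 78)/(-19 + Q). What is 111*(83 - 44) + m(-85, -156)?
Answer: 108226/25 ≈ 4329.0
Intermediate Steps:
m(N, Q) = (78 + N)/(-19 + Q)
111*(83 - 44) + m(-85, -156) = 111*(83 - 44) + (78 - 85)/(-19 - 156) = 111*39 - 7/(-175) = 4329 - 1/175*(-7) = 4329 + 1/25 = 108226/25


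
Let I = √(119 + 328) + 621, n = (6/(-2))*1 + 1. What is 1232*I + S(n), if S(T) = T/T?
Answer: 765073 + 1232*√447 ≈ 7.9112e+5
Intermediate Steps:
n = -2 (n = (6*(-½))*1 + 1 = -3*1 + 1 = -3 + 1 = -2)
I = 621 + √447 (I = √447 + 621 = 621 + √447 ≈ 642.14)
S(T) = 1
1232*I + S(n) = 1232*(621 + √447) + 1 = (765072 + 1232*√447) + 1 = 765073 + 1232*√447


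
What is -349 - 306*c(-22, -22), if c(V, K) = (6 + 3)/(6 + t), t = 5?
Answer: -6593/11 ≈ -599.36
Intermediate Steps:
c(V, K) = 9/11 (c(V, K) = (6 + 3)/(6 + 5) = 9/11)
-349 - 306*c(-22, -22) = -349 - 306*9/11 = -349 - 2754/11 = -6593/11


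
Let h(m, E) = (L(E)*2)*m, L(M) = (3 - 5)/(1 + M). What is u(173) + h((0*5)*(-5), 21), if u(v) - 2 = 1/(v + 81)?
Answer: 509/254 ≈ 2.0039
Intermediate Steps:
L(M) = -2/(1 + M)
h(m, E) = -4*m/(1 + E) (h(m, E) = (-2/(1 + E)*2)*m = (-4/(1 + E))*m = -4*m/(1 + E))
u(v) = 2 + 1/(81 + v) (u(v) = 2 + 1/(v + 81) = 2 + 1/(81 + v))
u(173) + h((0*5)*(-5), 21) = (163 + 2*173)/(81 + 173) - 4*(0*5)*(-5)/(1 + 21) = (163 + 346)/254 - 4*0*(-5)/22 = (1/254)*509 - 4*0*1/22 = 509/254 + 0 = 509/254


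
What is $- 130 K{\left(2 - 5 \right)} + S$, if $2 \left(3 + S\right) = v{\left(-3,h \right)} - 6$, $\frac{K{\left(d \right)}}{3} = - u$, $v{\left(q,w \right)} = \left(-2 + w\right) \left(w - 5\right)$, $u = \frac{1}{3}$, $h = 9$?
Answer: $138$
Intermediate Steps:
$u = \frac{1}{3} \approx 0.33333$
$v{\left(q,w \right)} = \left(-5 + w\right) \left(-2 + w\right)$ ($v{\left(q,w \right)} = \left(-2 + w\right) \left(-5 + w\right) = \left(-5 + w\right) \left(-2 + w\right)$)
$K{\left(d \right)} = -1$ ($K{\left(d \right)} = 3 \left(\left(-1\right) \frac{1}{3}\right) = 3 \left(- \frac{1}{3}\right) = -1$)
$S = 8$ ($S = -3 + \frac{\left(10 + 9^{2} - 63\right) - 6}{2} = -3 + \frac{\left(10 + 81 - 63\right) - 6}{2} = -3 + \frac{28 - 6}{2} = -3 + \frac{1}{2} \cdot 22 = -3 + 11 = 8$)
$- 130 K{\left(2 - 5 \right)} + S = \left(-130\right) \left(-1\right) + 8 = 130 + 8 = 138$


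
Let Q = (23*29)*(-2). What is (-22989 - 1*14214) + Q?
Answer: -38537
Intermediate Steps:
Q = -1334 (Q = 667*(-2) = -1334)
(-22989 - 1*14214) + Q = (-22989 - 1*14214) - 1334 = (-22989 - 14214) - 1334 = -37203 - 1334 = -38537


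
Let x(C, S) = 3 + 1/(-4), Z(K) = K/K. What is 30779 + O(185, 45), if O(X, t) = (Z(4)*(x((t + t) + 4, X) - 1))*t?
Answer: 123431/4 ≈ 30858.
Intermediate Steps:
Z(K) = 1
x(C, S) = 11/4 (x(C, S) = 3 - 1/4 = 11/4)
O(X, t) = 7*t/4 (O(X, t) = (1*(11/4 - 1))*t = (1*(7/4))*t = 7*t/4)
30779 + O(185, 45) = 30779 + (7/4)*45 = 30779 + 315/4 = 123431/4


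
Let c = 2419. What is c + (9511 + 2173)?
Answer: 14103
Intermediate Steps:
c + (9511 + 2173) = 2419 + (9511 + 2173) = 2419 + 11684 = 14103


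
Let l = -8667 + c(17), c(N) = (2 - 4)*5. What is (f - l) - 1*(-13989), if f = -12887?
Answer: 9779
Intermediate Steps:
c(N) = -10 (c(N) = -2*5 = -10)
l = -8677 (l = -8667 - 10 = -8677)
(f - l) - 1*(-13989) = (-12887 - 1*(-8677)) - 1*(-13989) = (-12887 + 8677) + 13989 = -4210 + 13989 = 9779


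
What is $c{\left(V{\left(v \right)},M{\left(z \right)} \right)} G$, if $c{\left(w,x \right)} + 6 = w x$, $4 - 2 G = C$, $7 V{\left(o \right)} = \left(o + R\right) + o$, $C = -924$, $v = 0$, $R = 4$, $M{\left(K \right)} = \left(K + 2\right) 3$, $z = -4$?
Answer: $- \frac{30624}{7} \approx -4374.9$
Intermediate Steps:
$M{\left(K \right)} = 6 + 3 K$ ($M{\left(K \right)} = \left(2 + K\right) 3 = 6 + 3 K$)
$V{\left(o \right)} = \frac{4}{7} + \frac{2 o}{7}$ ($V{\left(o \right)} = \frac{\left(o + 4\right) + o}{7} = \frac{\left(4 + o\right) + o}{7} = \frac{4 + 2 o}{7} = \frac{4}{7} + \frac{2 o}{7}$)
$G = 464$ ($G = 2 - -462 = 2 + 462 = 464$)
$c{\left(w,x \right)} = -6 + w x$
$c{\left(V{\left(v \right)},M{\left(z \right)} \right)} G = \left(-6 + \left(\frac{4}{7} + \frac{2}{7} \cdot 0\right) \left(6 + 3 \left(-4\right)\right)\right) 464 = \left(-6 + \left(\frac{4}{7} + 0\right) \left(6 - 12\right)\right) 464 = \left(-6 + \frac{4}{7} \left(-6\right)\right) 464 = \left(-6 - \frac{24}{7}\right) 464 = \left(- \frac{66}{7}\right) 464 = - \frac{30624}{7}$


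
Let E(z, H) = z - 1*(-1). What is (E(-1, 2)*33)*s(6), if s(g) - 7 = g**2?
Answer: 0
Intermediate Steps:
E(z, H) = 1 + z (E(z, H) = z + 1 = 1 + z)
s(g) = 7 + g**2
(E(-1, 2)*33)*s(6) = ((1 - 1)*33)*(7 + 6**2) = (0*33)*(7 + 36) = 0*43 = 0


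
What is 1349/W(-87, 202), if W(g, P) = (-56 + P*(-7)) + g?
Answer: -1349/1557 ≈ -0.86641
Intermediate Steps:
W(g, P) = -56 + g - 7*P (W(g, P) = (-56 - 7*P) + g = -56 + g - 7*P)
1349/W(-87, 202) = 1349/(-56 - 87 - 7*202) = 1349/(-56 - 87 - 1414) = 1349/(-1557) = 1349*(-1/1557) = -1349/1557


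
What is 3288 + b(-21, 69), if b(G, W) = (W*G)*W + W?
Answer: -96624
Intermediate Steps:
b(G, W) = W + G*W² (b(G, W) = (G*W)*W + W = G*W² + W = W + G*W²)
3288 + b(-21, 69) = 3288 + 69*(1 - 21*69) = 3288 + 69*(1 - 1449) = 3288 + 69*(-1448) = 3288 - 99912 = -96624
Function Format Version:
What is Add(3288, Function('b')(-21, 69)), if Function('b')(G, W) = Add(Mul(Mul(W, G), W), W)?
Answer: -96624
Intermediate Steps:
Function('b')(G, W) = Add(W, Mul(G, Pow(W, 2))) (Function('b')(G, W) = Add(Mul(Mul(G, W), W), W) = Add(Mul(G, Pow(W, 2)), W) = Add(W, Mul(G, Pow(W, 2))))
Add(3288, Function('b')(-21, 69)) = Add(3288, Mul(69, Add(1, Mul(-21, 69)))) = Add(3288, Mul(69, Add(1, -1449))) = Add(3288, Mul(69, -1448)) = Add(3288, -99912) = -96624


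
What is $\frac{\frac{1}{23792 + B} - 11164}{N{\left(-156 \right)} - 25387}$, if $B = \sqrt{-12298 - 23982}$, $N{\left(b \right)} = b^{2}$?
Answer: $\frac{789986328678}{74370802093} + \frac{i \sqrt{9070}}{297483208372} \approx 10.622 + 3.2014 \cdot 10^{-10} i$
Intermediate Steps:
$B = 2 i \sqrt{9070}$ ($B = \sqrt{-36280} = 2 i \sqrt{9070} \approx 190.47 i$)
$\frac{\frac{1}{23792 + B} - 11164}{N{\left(-156 \right)} - 25387} = \frac{\frac{1}{23792 + 2 i \sqrt{9070}} - 11164}{\left(-156\right)^{2} - 25387} = \frac{-11164 + \frac{1}{23792 + 2 i \sqrt{9070}}}{24336 - 25387} = \frac{-11164 + \frac{1}{23792 + 2 i \sqrt{9070}}}{-1051} = \left(-11164 + \frac{1}{23792 + 2 i \sqrt{9070}}\right) \left(- \frac{1}{1051}\right) = \frac{11164}{1051} - \frac{1}{1051 \left(23792 + 2 i \sqrt{9070}\right)}$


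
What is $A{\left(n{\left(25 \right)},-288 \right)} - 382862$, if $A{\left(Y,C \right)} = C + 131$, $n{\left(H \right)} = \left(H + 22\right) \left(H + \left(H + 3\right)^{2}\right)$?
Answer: $-383019$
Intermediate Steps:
$n{\left(H \right)} = \left(22 + H\right) \left(H + \left(3 + H\right)^{2}\right)$
$A{\left(Y,C \right)} = 131 + C$
$A{\left(n{\left(25 \right)},-288 \right)} - 382862 = \left(131 - 288\right) - 382862 = -157 - 382862 = -383019$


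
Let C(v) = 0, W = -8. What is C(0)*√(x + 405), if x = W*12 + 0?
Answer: 0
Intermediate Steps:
x = -96 (x = -8*12 + 0 = -96 + 0 = -96)
C(0)*√(x + 405) = 0*√(-96 + 405) = 0*√309 = 0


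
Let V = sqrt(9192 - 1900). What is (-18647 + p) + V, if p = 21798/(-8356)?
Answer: -77918065/4178 + 2*sqrt(1823) ≈ -18564.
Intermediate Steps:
V = 2*sqrt(1823) (V = sqrt(7292) = 2*sqrt(1823) ≈ 85.393)
p = -10899/4178 (p = 21798*(-1/8356) = -10899/4178 ≈ -2.6087)
(-18647 + p) + V = (-18647 - 10899/4178) + 2*sqrt(1823) = -77918065/4178 + 2*sqrt(1823)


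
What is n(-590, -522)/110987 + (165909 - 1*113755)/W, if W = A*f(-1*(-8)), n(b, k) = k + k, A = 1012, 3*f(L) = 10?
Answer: 8677341357/561594220 ≈ 15.451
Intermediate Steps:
f(L) = 10/3 (f(L) = (⅓)*10 = 10/3)
n(b, k) = 2*k
W = 10120/3 (W = 1012*(10/3) = 10120/3 ≈ 3373.3)
n(-590, -522)/110987 + (165909 - 1*113755)/W = (2*(-522))/110987 + (165909 - 1*113755)/(10120/3) = -1044*1/110987 + (165909 - 113755)*(3/10120) = -1044/110987 + 52154*(3/10120) = -1044/110987 + 78231/5060 = 8677341357/561594220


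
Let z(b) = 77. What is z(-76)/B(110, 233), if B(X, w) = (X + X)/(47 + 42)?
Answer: 623/20 ≈ 31.150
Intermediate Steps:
B(X, w) = 2*X/89 (B(X, w) = (2*X)/89 = (2*X)*(1/89) = 2*X/89)
z(-76)/B(110, 233) = 77/(((2/89)*110)) = 77/(220/89) = 77*(89/220) = 623/20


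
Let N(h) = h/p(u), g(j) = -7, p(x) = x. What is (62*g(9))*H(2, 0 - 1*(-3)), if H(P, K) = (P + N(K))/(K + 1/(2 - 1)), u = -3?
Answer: -217/2 ≈ -108.50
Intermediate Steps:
N(h) = -h/3 (N(h) = h/(-3) = h*(-⅓) = -h/3)
H(P, K) = (P - K/3)/(1 + K) (H(P, K) = (P - K/3)/(K + 1/(2 - 1)) = (P - K/3)/(K + 1/1) = (P - K/3)/(K + 1) = (P - K/3)/(1 + K))
(62*g(9))*H(2, 0 - 1*(-3)) = (62*(-7))*((2 - (0 - 1*(-3))/3)/(1 + (0 - 1*(-3)))) = -434*(2 - (0 + 3)/3)/(1 + (0 + 3)) = -434*(2 - ⅓*3)/(1 + 3) = -434*(2 - 1)/4 = -217/2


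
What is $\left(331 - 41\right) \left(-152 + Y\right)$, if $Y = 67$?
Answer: $-24650$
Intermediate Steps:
$\left(331 - 41\right) \left(-152 + Y\right) = \left(331 - 41\right) \left(-152 + 67\right) = 290 \left(-85\right) = -24650$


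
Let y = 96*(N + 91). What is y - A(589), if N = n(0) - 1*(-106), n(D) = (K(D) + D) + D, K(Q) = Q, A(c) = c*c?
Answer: -328009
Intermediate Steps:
A(c) = c**2
n(D) = 3*D (n(D) = (D + D) + D = 2*D + D = 3*D)
N = 106 (N = 3*0 - 1*(-106) = 0 + 106 = 106)
y = 18912 (y = 96*(106 + 91) = 96*197 = 18912)
y - A(589) = 18912 - 1*589**2 = 18912 - 1*346921 = 18912 - 346921 = -328009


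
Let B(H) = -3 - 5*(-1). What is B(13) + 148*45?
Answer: 6662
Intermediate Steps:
B(H) = 2 (B(H) = -3 + 5 = 2)
B(13) + 148*45 = 2 + 148*45 = 2 + 6660 = 6662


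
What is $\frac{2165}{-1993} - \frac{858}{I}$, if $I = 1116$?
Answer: $- \frac{687689}{370698} \approx -1.8551$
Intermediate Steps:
$\frac{2165}{-1993} - \frac{858}{I} = \frac{2165}{-1993} - \frac{858}{1116} = 2165 \left(- \frac{1}{1993}\right) - \frac{143}{186} = - \frac{2165}{1993} - \frac{143}{186} = - \frac{687689}{370698}$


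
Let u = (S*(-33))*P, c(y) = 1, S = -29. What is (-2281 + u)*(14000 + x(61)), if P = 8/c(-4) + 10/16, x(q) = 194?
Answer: 339130145/4 ≈ 8.4783e+7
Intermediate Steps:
P = 69/8 (P = 8/1 + 10/16 = 8*1 + 10*(1/16) = 8 + 5/8 = 69/8 ≈ 8.6250)
u = 66033/8 (u = -29*(-33)*(69/8) = 957*(69/8) = 66033/8 ≈ 8254.1)
(-2281 + u)*(14000 + x(61)) = (-2281 + 66033/8)*(14000 + 194) = (47785/8)*14194 = 339130145/4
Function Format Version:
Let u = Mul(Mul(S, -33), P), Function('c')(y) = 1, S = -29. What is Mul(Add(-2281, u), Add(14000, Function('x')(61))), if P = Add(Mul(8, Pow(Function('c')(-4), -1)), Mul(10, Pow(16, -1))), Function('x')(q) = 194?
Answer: Rational(339130145, 4) ≈ 8.4783e+7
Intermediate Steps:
P = Rational(69, 8) (P = Add(Mul(8, Pow(1, -1)), Mul(10, Pow(16, -1))) = Add(Mul(8, 1), Mul(10, Rational(1, 16))) = Add(8, Rational(5, 8)) = Rational(69, 8) ≈ 8.6250)
u = Rational(66033, 8) (u = Mul(Mul(-29, -33), Rational(69, 8)) = Mul(957, Rational(69, 8)) = Rational(66033, 8) ≈ 8254.1)
Mul(Add(-2281, u), Add(14000, Function('x')(61))) = Mul(Add(-2281, Rational(66033, 8)), Add(14000, 194)) = Mul(Rational(47785, 8), 14194) = Rational(339130145, 4)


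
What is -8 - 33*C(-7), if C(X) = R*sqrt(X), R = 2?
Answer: -8 - 66*I*sqrt(7) ≈ -8.0 - 174.62*I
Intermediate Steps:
C(X) = 2*sqrt(X)
-8 - 33*C(-7) = -8 - 66*sqrt(-7) = -8 - 66*I*sqrt(7)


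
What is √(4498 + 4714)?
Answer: 14*√47 ≈ 95.979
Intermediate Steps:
√(4498 + 4714) = √9212 = 14*√47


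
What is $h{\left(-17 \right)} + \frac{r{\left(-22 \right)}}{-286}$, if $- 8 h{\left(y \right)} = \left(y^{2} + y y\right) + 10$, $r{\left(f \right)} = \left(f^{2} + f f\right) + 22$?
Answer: $- \frac{2001}{26} \approx -76.962$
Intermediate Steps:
$r{\left(f \right)} = 22 + 2 f^{2}$ ($r{\left(f \right)} = \left(f^{2} + f^{2}\right) + 22 = 2 f^{2} + 22 = 22 + 2 f^{2}$)
$h{\left(y \right)} = - \frac{5}{4} - \frac{y^{2}}{4}$ ($h{\left(y \right)} = - \frac{\left(y^{2} + y y\right) + 10}{8} = - \frac{\left(y^{2} + y^{2}\right) + 10}{8} = - \frac{2 y^{2} + 10}{8} = - \frac{10 + 2 y^{2}}{8} = - \frac{5}{4} - \frac{y^{2}}{4}$)
$h{\left(-17 \right)} + \frac{r{\left(-22 \right)}}{-286} = \left(- \frac{5}{4} - \frac{\left(-17\right)^{2}}{4}\right) + \frac{22 + 2 \left(-22\right)^{2}}{-286} = \left(- \frac{5}{4} - \frac{289}{4}\right) - \frac{22 + 2 \cdot 484}{286} = \left(- \frac{5}{4} - \frac{289}{4}\right) - \frac{22 + 968}{286} = - \frac{147}{2} - \frac{45}{13} = - \frac{2001}{26}$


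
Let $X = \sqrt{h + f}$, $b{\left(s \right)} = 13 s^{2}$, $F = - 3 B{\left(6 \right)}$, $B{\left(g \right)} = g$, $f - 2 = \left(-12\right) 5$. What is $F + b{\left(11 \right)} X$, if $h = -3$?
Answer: $-18 + 1573 i \sqrt{61} \approx -18.0 + 12286.0 i$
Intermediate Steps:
$f = -58$ ($f = 2 - 60 = -58$)
$F = -18$ ($F = \left(-3\right) 6 = -18$)
$X = i \sqrt{61}$ ($X = \sqrt{-3 - 58} = \sqrt{-61} = i \sqrt{61} \approx 7.8102 i$)
$F + b{\left(11 \right)} X = -18 + 13 \cdot 11^{2} i \sqrt{61} = -18 + 13 \cdot 121 i \sqrt{61} = -18 + 1573 i \sqrt{61}$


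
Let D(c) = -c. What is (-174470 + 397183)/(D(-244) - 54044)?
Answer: -222713/53800 ≈ -4.1396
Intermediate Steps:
(-174470 + 397183)/(D(-244) - 54044) = (-174470 + 397183)/(-1*(-244) - 54044) = 222713/(244 - 54044) = 222713/(-53800) = 222713*(-1/53800) = -222713/53800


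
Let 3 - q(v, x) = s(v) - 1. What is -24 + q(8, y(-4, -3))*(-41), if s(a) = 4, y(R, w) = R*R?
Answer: -24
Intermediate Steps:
y(R, w) = R²
q(v, x) = 0 (q(v, x) = 3 - (4 - 1) = 3 - 1*3 = 3 - 3 = 0)
-24 + q(8, y(-4, -3))*(-41) = -24 + 0*(-41) = -24 + 0 = -24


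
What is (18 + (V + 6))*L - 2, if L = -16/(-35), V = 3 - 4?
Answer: 298/35 ≈ 8.5143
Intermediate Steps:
V = -1
L = 16/35 (L = -16*(-1/35) = 16/35 ≈ 0.45714)
(18 + (V + 6))*L - 2 = (18 + (-1 + 6))*(16/35) - 2 = (18 + 5)*(16/35) - 2 = 23*(16/35) - 2 = 368/35 - 2 = 298/35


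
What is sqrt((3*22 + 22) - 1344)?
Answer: 2*I*sqrt(314) ≈ 35.44*I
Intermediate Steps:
sqrt((3*22 + 22) - 1344) = sqrt((66 + 22) - 1344) = sqrt(88 - 1344) = sqrt(-1256) = 2*I*sqrt(314)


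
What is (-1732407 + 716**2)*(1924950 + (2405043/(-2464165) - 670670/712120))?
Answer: -412015136561298583697579/175478117980 ≈ -2.3480e+12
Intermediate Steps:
(-1732407 + 716**2)*(1924950 + (2405043/(-2464165) - 670670/712120)) = (-1732407 + 512656)*(1924950 + (2405043*(-1/2464165) - 670670*1/712120)) = -1219751*(1924950 + (-2405043/2464165 - 67067/71212)) = -1219751*(1924950 - 336532076171/175478117980) = -1219751*337786266673524829/175478117980 = -412015136561298583697579/175478117980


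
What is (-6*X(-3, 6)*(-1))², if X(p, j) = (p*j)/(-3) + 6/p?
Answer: 576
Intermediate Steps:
X(p, j) = 6/p - j*p/3 (X(p, j) = (j*p)*(-⅓) + 6/p = -j*p/3 + 6/p = 6/p - j*p/3)
(-6*X(-3, 6)*(-1))² = (-6*(6/(-3) - ⅓*6*(-3))*(-1))² = (-6*(6*(-⅓) + 6)*(-1))² = (-6*(-2 + 6)*(-1))² = (-6*4*(-1))² = (-24*(-1))² = 24² = 576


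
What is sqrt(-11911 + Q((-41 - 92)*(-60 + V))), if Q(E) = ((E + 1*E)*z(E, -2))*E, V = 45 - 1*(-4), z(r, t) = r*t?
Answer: 3*I*sqrt(1391716811) ≈ 1.1192e+5*I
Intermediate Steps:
V = 49 (V = 45 + 4 = 49)
Q(E) = -4*E**3 (Q(E) = ((E + 1*E)*(E*(-2)))*E = ((E + E)*(-2*E))*E = ((2*E)*(-2*E))*E = (-4*E**2)*E = -4*E**3)
sqrt(-11911 + Q((-41 - 92)*(-60 + V))) = sqrt(-11911 - 4*(-60 + 49)**3*(-41 - 92)**3) = sqrt(-11911 - 4*(-133*(-11))**3) = sqrt(-11911 - 4*1463**3) = sqrt(-11911 - 4*3131359847) = sqrt(-11911 - 12525439388) = sqrt(-12525451299) = 3*I*sqrt(1391716811)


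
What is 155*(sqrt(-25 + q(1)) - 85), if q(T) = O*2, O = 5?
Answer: -13175 + 155*I*sqrt(15) ≈ -13175.0 + 600.31*I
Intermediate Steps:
q(T) = 10 (q(T) = 5*2 = 10)
155*(sqrt(-25 + q(1)) - 85) = 155*(sqrt(-25 + 10) - 85) = 155*(sqrt(-15) - 85) = 155*(I*sqrt(15) - 85) = 155*(-85 + I*sqrt(15)) = -13175 + 155*I*sqrt(15)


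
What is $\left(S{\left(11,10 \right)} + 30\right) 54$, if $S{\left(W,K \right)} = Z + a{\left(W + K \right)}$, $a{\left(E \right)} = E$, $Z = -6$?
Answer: $2430$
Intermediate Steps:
$S{\left(W,K \right)} = -6 + K + W$ ($S{\left(W,K \right)} = -6 + \left(W + K\right) = -6 + \left(K + W\right) = -6 + K + W$)
$\left(S{\left(11,10 \right)} + 30\right) 54 = \left(\left(-6 + 10 + 11\right) + 30\right) 54 = \left(15 + 30\right) 54 = 45 \cdot 54 = 2430$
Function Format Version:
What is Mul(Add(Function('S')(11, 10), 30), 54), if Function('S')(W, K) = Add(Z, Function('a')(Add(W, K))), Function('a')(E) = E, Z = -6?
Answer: 2430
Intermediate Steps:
Function('S')(W, K) = Add(-6, K, W) (Function('S')(W, K) = Add(-6, Add(W, K)) = Add(-6, Add(K, W)) = Add(-6, K, W))
Mul(Add(Function('S')(11, 10), 30), 54) = Mul(Add(Add(-6, 10, 11), 30), 54) = Mul(Add(15, 30), 54) = Mul(45, 54) = 2430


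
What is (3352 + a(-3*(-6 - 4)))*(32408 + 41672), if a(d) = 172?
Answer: 261057920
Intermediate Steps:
(3352 + a(-3*(-6 - 4)))*(32408 + 41672) = (3352 + 172)*(32408 + 41672) = 3524*74080 = 261057920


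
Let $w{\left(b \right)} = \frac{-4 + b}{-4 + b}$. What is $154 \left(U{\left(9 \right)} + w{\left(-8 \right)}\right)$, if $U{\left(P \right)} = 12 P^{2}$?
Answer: $149842$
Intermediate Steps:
$w{\left(b \right)} = 1$
$154 \left(U{\left(9 \right)} + w{\left(-8 \right)}\right) = 154 \left(12 \cdot 9^{2} + 1\right) = 154 \left(12 \cdot 81 + 1\right) = 154 \left(972 + 1\right) = 154 \cdot 973 = 149842$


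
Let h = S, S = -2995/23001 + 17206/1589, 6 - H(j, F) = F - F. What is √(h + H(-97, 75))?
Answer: √455207219812785/5221227 ≈ 4.0863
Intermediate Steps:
H(j, F) = 6 (H(j, F) = 6 - (F - F) = 6 - 1*0 = 6 + 0 = 6)
S = 55856593/5221227 (S = -2995*1/23001 + 17206*(1/1589) = -2995/23001 + 2458/227 = 55856593/5221227 ≈ 10.698)
h = 55856593/5221227 ≈ 10.698
√(h + H(-97, 75)) = √(55856593/5221227 + 6) = √(87183955/5221227) = √455207219812785/5221227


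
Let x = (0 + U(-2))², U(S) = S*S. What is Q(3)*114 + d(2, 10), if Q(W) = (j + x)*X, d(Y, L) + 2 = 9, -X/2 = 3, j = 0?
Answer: -10937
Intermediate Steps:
U(S) = S²
X = -6 (X = -2*3 = -6)
x = 16 (x = (0 + (-2)²)² = (0 + 4)² = 4² = 16)
d(Y, L) = 7 (d(Y, L) = -2 + 9 = 7)
Q(W) = -96 (Q(W) = (0 + 16)*(-6) = 16*(-6) = -96)
Q(3)*114 + d(2, 10) = -96*114 + 7 = -10944 + 7 = -10937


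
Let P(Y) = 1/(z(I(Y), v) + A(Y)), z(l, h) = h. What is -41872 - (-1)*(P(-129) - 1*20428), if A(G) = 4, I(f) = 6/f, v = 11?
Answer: -934499/15 ≈ -62300.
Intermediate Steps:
P(Y) = 1/15 (P(Y) = 1/(11 + 4) = 1/15)
-41872 - (-1)*(P(-129) - 1*20428) = -41872 - (-1)*(1/15 - 1*20428) = -41872 - (-1)*(1/15 - 20428) = -41872 - (-1)*(-306419)/15 = -41872 - 1*306419/15 = -41872 - 306419/15 = -934499/15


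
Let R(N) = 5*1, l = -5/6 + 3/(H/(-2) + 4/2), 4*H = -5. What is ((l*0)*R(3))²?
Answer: 0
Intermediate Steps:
H = -5/4 (H = (¼)*(-5) = -5/4 ≈ -1.2500)
l = 13/42 (l = -5/6 + 3/(-5/4/(-2) + 4/2) = -5*⅙ + 3/(-5/4*(-½) + 4*(½)) = -⅚ + 3/(5/8 + 2) = -⅚ + 3/(21/8) = -⅚ + 3*(8/21) = -⅚ + 8/7 = 13/42 ≈ 0.30952)
R(N) = 5
((l*0)*R(3))² = (((13/42)*0)*5)² = (0*5)² = 0² = 0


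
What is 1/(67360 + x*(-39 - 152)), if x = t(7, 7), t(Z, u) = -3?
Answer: 1/67933 ≈ 1.4720e-5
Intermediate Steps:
x = -3
1/(67360 + x*(-39 - 152)) = 1/(67360 - 3*(-39 - 152)) = 1/(67360 - 3*(-191)) = 1/(67360 + 573) = 1/67933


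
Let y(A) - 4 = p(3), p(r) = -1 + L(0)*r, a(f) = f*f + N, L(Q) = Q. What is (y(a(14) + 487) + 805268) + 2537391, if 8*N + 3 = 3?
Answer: 3342662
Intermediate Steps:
N = 0 (N = -3/8 + (⅛)*3 = -3/8 + 3/8 = 0)
a(f) = f² (a(f) = f*f + 0 = f² + 0 = f²)
p(r) = -1 (p(r) = -1 + 0*r = -1 + 0 = -1)
y(A) = 3 (y(A) = 4 - 1 = 3)
(y(a(14) + 487) + 805268) + 2537391 = (3 + 805268) + 2537391 = 805271 + 2537391 = 3342662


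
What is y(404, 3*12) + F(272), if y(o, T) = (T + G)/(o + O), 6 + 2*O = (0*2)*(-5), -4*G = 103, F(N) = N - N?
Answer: 41/1604 ≈ 0.025561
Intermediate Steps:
F(N) = 0
G = -103/4 (G = -1/4*103 = -103/4 ≈ -25.750)
O = -3 (O = -3 + ((0*2)*(-5))/2 = -3 + (0*(-5))/2 = -3 + (1/2)*0 = -3 + 0 = -3)
y(o, T) = (-103/4 + T)/(-3 + o) (y(o, T) = (T - 103/4)/(o - 3) = (-103/4 + T)/(-3 + o))
y(404, 3*12) + F(272) = (-103/4 + 3*12)/(-3 + 404) + 0 = (-103/4 + 36)/401 + 0 = (1/401)*(41/4) + 0 = 41/1604 + 0 = 41/1604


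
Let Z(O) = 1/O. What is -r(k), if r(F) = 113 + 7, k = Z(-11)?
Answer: -120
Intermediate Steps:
k = -1/11 (k = 1/(-11) = -1/11 ≈ -0.090909)
r(F) = 120
-r(k) = -1*120 = -120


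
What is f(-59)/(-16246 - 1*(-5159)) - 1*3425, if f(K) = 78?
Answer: -37973053/11087 ≈ -3425.0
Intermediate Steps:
f(-59)/(-16246 - 1*(-5159)) - 1*3425 = 78/(-16246 - 1*(-5159)) - 1*3425 = 78/(-16246 + 5159) - 3425 = 78/(-11087) - 3425 = 78*(-1/11087) - 3425 = -78/11087 - 3425 = -37973053/11087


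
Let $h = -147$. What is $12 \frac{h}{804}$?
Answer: $- \frac{147}{67} \approx -2.194$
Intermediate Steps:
$12 \frac{h}{804} = 12 \left(- \frac{147}{804}\right) = 12 \left(\left(-147\right) \frac{1}{804}\right) = 12 \left(- \frac{49}{268}\right) = - \frac{147}{67}$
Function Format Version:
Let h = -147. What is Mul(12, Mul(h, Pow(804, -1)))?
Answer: Rational(-147, 67) ≈ -2.1940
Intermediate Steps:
Mul(12, Mul(h, Pow(804, -1))) = Mul(12, Mul(-147, Pow(804, -1))) = Mul(12, Mul(-147, Rational(1, 804))) = Mul(12, Rational(-49, 268)) = Rational(-147, 67)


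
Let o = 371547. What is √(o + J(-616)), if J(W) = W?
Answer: √370931 ≈ 609.04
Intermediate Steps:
√(o + J(-616)) = √(371547 - 616) = √370931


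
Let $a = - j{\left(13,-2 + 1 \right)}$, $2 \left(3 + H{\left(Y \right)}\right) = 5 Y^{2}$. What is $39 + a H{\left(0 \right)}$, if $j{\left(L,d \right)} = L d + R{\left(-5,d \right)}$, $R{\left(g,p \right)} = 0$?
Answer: $0$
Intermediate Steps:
$j{\left(L,d \right)} = L d$ ($j{\left(L,d \right)} = L d + 0 = L d$)
$H{\left(Y \right)} = -3 + \frac{5 Y^{2}}{2}$
$a = 13$ ($a = - 13 \left(-2 + 1\right) = - 13 \left(-1\right) = \left(-1\right) \left(-13\right) = 13$)
$39 + a H{\left(0 \right)} = 39 + 13 \left(-3 + \frac{5 \cdot 0^{2}}{2}\right) = 39 + 13 \left(-3 + \frac{5}{2} \cdot 0\right) = 39 + 13 \left(-3 + 0\right) = 39 + 13 \left(-3\right) = 39 - 39 = 0$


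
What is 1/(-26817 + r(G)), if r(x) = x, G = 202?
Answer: -1/26615 ≈ -3.7573e-5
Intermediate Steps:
1/(-26817 + r(G)) = 1/(-26817 + 202) = 1/(-26615) = -1/26615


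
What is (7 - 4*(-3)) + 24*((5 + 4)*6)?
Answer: 1315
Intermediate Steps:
(7 - 4*(-3)) + 24*((5 + 4)*6) = (7 + 12) + 24*(9*6) = 19 + 24*54 = 19 + 1296 = 1315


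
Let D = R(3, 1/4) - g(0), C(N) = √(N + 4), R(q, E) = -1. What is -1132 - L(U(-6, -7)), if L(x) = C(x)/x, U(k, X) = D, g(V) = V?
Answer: -1132 + √3 ≈ -1130.3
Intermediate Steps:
C(N) = √(4 + N)
D = -1 (D = -1 - 1*0 = -1 + 0 = -1)
U(k, X) = -1
L(x) = √(4 + x)/x
-1132 - L(U(-6, -7)) = -1132 - √(4 - 1)/(-1) = -1132 - (-1)*√3 = -1132 + √3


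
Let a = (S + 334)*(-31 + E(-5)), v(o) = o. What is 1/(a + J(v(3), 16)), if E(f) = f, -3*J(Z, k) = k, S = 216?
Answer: -3/59416 ≈ -5.0491e-5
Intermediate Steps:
J(Z, k) = -k/3
a = -19800 (a = (216 + 334)*(-31 - 5) = 550*(-36) = -19800)
1/(a + J(v(3), 16)) = 1/(-19800 - 1/3*16) = 1/(-19800 - 16/3) = 1/(-59416/3) = -3/59416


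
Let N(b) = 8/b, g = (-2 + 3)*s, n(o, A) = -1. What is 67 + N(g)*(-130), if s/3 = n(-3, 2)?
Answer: 1241/3 ≈ 413.67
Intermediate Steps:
s = -3 (s = 3*(-1) = -3)
g = -3 (g = (-2 + 3)*(-3) = 1*(-3) = -3)
67 + N(g)*(-130) = 67 + (8/(-3))*(-130) = 67 + (8*(-⅓))*(-130) = 67 - 8/3*(-130) = 67 + 1040/3 = 1241/3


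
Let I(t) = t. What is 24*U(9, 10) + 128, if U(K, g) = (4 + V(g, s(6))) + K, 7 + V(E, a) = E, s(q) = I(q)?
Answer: 512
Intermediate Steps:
s(q) = q
V(E, a) = -7 + E
U(K, g) = -3 + K + g (U(K, g) = (4 + (-7 + g)) + K = (-3 + g) + K = -3 + K + g)
24*U(9, 10) + 128 = 24*(-3 + 9 + 10) + 128 = 24*16 + 128 = 384 + 128 = 512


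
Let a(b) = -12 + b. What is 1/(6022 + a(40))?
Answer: 1/6050 ≈ 0.00016529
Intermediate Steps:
1/(6022 + a(40)) = 1/(6022 + (-12 + 40)) = 1/(6022 + 28) = 1/6050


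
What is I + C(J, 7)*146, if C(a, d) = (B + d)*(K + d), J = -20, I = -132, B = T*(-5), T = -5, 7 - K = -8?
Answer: 102652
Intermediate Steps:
K = 15 (K = 7 - 1*(-8) = 7 + 8 = 15)
B = 25 (B = -5*(-5) = 25)
C(a, d) = (15 + d)*(25 + d) (C(a, d) = (25 + d)*(15 + d) = (15 + d)*(25 + d))
I + C(J, 7)*146 = -132 + (375 + 7² + 40*7)*146 = -132 + (375 + 49 + 280)*146 = -132 + 704*146 = -132 + 102784 = 102652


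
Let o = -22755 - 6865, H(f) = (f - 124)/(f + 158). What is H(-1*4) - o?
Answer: 2280676/77 ≈ 29619.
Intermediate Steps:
H(f) = (-124 + f)/(158 + f)
o = -29620
H(-1*4) - o = (-124 - 1*4)/(158 - 1*4) - 1*(-29620) = (-124 - 4)/(158 - 4) + 29620 = -128/154 + 29620 = (1/154)*(-128) + 29620 = -64/77 + 29620 = 2280676/77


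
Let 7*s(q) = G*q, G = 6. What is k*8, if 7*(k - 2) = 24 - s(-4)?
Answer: 2320/49 ≈ 47.347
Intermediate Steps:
s(q) = 6*q/7 (s(q) = (6*q)/7 = 6*q/7)
k = 290/49 (k = 2 + (24 - 6*(-4)/7)/7 = 2 + (24 - 1*(-24/7))/7 = 2 + (24 + 24/7)/7 = 2 + (1/7)*(192/7) = 2 + 192/49 = 290/49 ≈ 5.9184)
k*8 = (290/49)*8 = 2320/49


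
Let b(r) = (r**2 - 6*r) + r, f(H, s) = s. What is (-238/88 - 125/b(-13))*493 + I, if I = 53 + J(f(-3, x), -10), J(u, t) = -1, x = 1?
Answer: -7952093/5148 ≈ -1544.7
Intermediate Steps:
b(r) = r**2 - 5*r
I = 52 (I = 53 - 1 = 52)
(-238/88 - 125/b(-13))*493 + I = (-238/88 - 125*(-1/(13*(-5 - 13))))*493 + 52 = (-238*1/88 - 125/((-13*(-18))))*493 + 52 = (-119/44 - 125/234)*493 + 52 = -16673/5148*493 + 52 = -8219789/5148 + 52 = -7952093/5148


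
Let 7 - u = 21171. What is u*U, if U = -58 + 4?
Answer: 1142856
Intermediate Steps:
u = -21164 (u = 7 - 1*21171 = 7 - 21171 = -21164)
U = -54
u*U = -21164*(-54) = 1142856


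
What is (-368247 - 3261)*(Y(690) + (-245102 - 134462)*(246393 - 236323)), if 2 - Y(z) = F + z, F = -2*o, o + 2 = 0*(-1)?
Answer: 1419981656579376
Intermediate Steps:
o = -2 (o = -2 + 0*(-1) = -2 + 0 = -2)
F = 4 (F = -2*(-2) = 4)
Y(z) = -2 - z (Y(z) = 2 - (4 + z) = 2 + (-4 - z) = -2 - z)
(-368247 - 3261)*(Y(690) + (-245102 - 134462)*(246393 - 236323)) = (-368247 - 3261)*((-2 - 1*690) + (-245102 - 134462)*(246393 - 236323)) = -371508*((-2 - 690) - 379564*10070) = -371508*(-692 - 3822209480) = -371508*(-3822210172) = 1419981656579376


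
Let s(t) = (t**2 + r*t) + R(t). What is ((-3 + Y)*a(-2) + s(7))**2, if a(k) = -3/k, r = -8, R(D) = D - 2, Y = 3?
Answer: 4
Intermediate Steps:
R(D) = -2 + D
s(t) = -2 + t**2 - 7*t (s(t) = (t**2 - 8*t) + (-2 + t) = -2 + t**2 - 7*t)
((-3 + Y)*a(-2) + s(7))**2 = ((-3 + 3)*(-3/(-2)) + (-2 + 7**2 - 7*7))**2 = (0*(-3*(-1/2)) + (-2 + 49 - 49))**2 = (0*(3/2) - 2)**2 = (0 - 2)**2 = (-2)**2 = 4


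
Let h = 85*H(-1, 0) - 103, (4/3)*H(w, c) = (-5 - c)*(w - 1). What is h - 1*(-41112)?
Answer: 83293/2 ≈ 41647.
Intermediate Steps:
H(w, c) = 3*(-1 + w)*(-5 - c)/4 (H(w, c) = 3*((-5 - c)*(w - 1))/4 = 3*((-5 - c)*(-1 + w))/4 = 3*((-1 + w)*(-5 - c))/4 = 3*(-1 + w)*(-5 - c)/4)
h = 1069/2 (h = 85*(15/4 - 15/4*(-1) + (3/4)*0 - 3/4*0*(-1)) - 103 = 85*(15/4 + 15/4 + 0 + 0) - 103 = 85*(15/2) - 103 = 1275/2 - 103 = 1069/2 ≈ 534.50)
h - 1*(-41112) = 1069/2 - 1*(-41112) = 1069/2 + 41112 = 83293/2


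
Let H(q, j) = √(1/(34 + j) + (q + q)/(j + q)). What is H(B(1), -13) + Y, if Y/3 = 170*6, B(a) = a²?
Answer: 3060 + I*√210/42 ≈ 3060.0 + 0.34503*I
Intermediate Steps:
H(q, j) = √(1/(34 + j) + 2*q/(j + q)) (H(q, j) = √(1/(34 + j) + (2*q)/(j + q)) = √(1/(34 + j) + 2*q/(j + q)))
Y = 3060 (Y = 3*(170*6) = 3*1020 = 3060)
H(B(1), -13) + Y = √((-13 + 1² + 2*1²*(34 - 13))/((34 - 13)*(-13 + 1²))) + 3060 = √((-13 + 1 + 2*1*21)/(21*(-13 + 1))) + 3060 = √((1/21)*(-13 + 1 + 42)/(-12)) + 3060 = √((1/21)*(-1/12)*30) + 3060 = √(-5/42) + 3060 = I*√210/42 + 3060 = 3060 + I*√210/42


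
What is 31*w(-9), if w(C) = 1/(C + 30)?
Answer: 31/21 ≈ 1.4762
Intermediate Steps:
w(C) = 1/(30 + C)
31*w(-9) = 31/(30 - 9) = 31/21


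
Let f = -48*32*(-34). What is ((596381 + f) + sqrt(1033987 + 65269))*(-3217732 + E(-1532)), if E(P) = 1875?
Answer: -2085820929485 - 6431714*sqrt(274814) ≈ -2.0892e+12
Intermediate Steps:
f = 52224 (f = -1536*(-34) = 52224)
((596381 + f) + sqrt(1033987 + 65269))*(-3217732 + E(-1532)) = ((596381 + 52224) + sqrt(1033987 + 65269))*(-3217732 + 1875) = (648605 + sqrt(1099256))*(-3215857) = (648605 + 2*sqrt(274814))*(-3215857) = -2085820929485 - 6431714*sqrt(274814)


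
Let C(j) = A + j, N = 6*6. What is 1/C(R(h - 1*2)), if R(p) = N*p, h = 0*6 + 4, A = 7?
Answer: 1/79 ≈ 0.012658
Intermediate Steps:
N = 36
h = 4 (h = 0 + 4 = 4)
R(p) = 36*p
C(j) = 7 + j
1/C(R(h - 1*2)) = 1/(7 + 36*(4 - 1*2)) = 1/(7 + 36*(4 - 2)) = 1/(7 + 36*2) = 1/(7 + 72) = 1/79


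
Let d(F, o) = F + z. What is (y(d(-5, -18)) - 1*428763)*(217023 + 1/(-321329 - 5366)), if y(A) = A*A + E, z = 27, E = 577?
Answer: -30324212507114768/326695 ≈ -9.2821e+10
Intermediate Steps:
d(F, o) = 27 + F (d(F, o) = F + 27 = 27 + F)
y(A) = 577 + A² (y(A) = A*A + 577 = A² + 577 = 577 + A²)
(y(d(-5, -18)) - 1*428763)*(217023 + 1/(-321329 - 5366)) = ((577 + (27 - 5)²) - 1*428763)*(217023 + 1/(-321329 - 5366)) = ((577 + 22²) - 428763)*(217023 + 1/(-326695)) = ((577 + 484) - 428763)*(217023 - 1/326695) = (1061 - 428763)*(70900328984/326695) = -427702*70900328984/326695 = -30324212507114768/326695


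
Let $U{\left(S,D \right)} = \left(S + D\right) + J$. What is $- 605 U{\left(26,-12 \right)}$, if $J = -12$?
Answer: $-1210$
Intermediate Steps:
$U{\left(S,D \right)} = -12 + D + S$ ($U{\left(S,D \right)} = \left(S + D\right) - 12 = \left(D + S\right) - 12 = -12 + D + S$)
$- 605 U{\left(26,-12 \right)} = - 605 \left(-12 - 12 + 26\right) = \left(-605\right) 2 = -1210$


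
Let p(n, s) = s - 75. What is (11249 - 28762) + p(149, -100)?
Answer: -17688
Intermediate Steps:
p(n, s) = -75 + s
(11249 - 28762) + p(149, -100) = (11249 - 28762) + (-75 - 100) = -17513 - 175 = -17688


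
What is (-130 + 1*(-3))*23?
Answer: -3059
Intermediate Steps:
(-130 + 1*(-3))*23 = (-130 - 3)*23 = -133*23 = -3059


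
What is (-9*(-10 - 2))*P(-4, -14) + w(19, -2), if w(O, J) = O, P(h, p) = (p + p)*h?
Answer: 12115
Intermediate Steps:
P(h, p) = 2*h*p (P(h, p) = (2*p)*h = 2*h*p)
(-9*(-10 - 2))*P(-4, -14) + w(19, -2) = (-9*(-10 - 2))*(2*(-4)*(-14)) + 19 = -9*(-12)*112 + 19 = 108*112 + 19 = 12096 + 19 = 12115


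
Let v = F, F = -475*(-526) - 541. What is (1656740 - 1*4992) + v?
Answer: 1901057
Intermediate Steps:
F = 249309 (F = 249850 - 541 = 249309)
v = 249309
(1656740 - 1*4992) + v = (1656740 - 1*4992) + 249309 = (1656740 - 4992) + 249309 = 1651748 + 249309 = 1901057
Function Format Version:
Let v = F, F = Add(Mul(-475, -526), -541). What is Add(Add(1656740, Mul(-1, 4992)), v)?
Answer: 1901057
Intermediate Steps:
F = 249309 (F = Add(249850, -541) = 249309)
v = 249309
Add(Add(1656740, Mul(-1, 4992)), v) = Add(Add(1656740, Mul(-1, 4992)), 249309) = Add(Add(1656740, -4992), 249309) = Add(1651748, 249309) = 1901057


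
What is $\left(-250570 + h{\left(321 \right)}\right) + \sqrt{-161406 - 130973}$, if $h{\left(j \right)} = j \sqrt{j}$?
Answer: $-250570 + 321 \sqrt{321} + i \sqrt{292379} \approx -2.4482 \cdot 10^{5} + 540.72 i$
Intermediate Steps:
$h{\left(j \right)} = j^{\frac{3}{2}}$
$\left(-250570 + h{\left(321 \right)}\right) + \sqrt{-161406 - 130973} = \left(-250570 + 321^{\frac{3}{2}}\right) + \sqrt{-161406 - 130973} = \left(-250570 + 321 \sqrt{321}\right) + \sqrt{-292379} = \left(-250570 + 321 \sqrt{321}\right) + i \sqrt{292379} = -250570 + 321 \sqrt{321} + i \sqrt{292379}$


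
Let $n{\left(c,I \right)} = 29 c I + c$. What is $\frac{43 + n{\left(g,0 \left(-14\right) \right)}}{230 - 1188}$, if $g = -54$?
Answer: $\frac{11}{958} \approx 0.011482$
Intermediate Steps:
$n{\left(c,I \right)} = c + 29 I c$ ($n{\left(c,I \right)} = 29 I c + c = c + 29 I c$)
$\frac{43 + n{\left(g,0 \left(-14\right) \right)}}{230 - 1188} = \frac{43 - 54 \left(1 + 29 \cdot 0 \left(-14\right)\right)}{230 - 1188} = \frac{43 - 54 \left(1 + 29 \cdot 0\right)}{-958} = \left(43 - 54 \left(1 + 0\right)\right) \left(- \frac{1}{958}\right) = \left(43 - 54\right) \left(- \frac{1}{958}\right) = \left(-11\right) \left(- \frac{1}{958}\right) = \frac{11}{958}$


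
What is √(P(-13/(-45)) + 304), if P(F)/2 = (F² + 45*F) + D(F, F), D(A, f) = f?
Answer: √669758/45 ≈ 18.186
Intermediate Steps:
P(F) = 2*F² + 92*F (P(F) = 2*((F² + 45*F) + F) = 2*(F² + 46*F) = 2*F² + 92*F)
√(P(-13/(-45)) + 304) = √(2*(-13/(-45))*(46 - 13/(-45)) + 304) = √(2*(-13*(-1/45))*(46 - 13*(-1/45)) + 304) = √(2*(13/45)*(46 + 13/45) + 304) = √(2*(13/45)*(2083/45) + 304) = √(54158/2025 + 304) = √(669758/2025) = √669758/45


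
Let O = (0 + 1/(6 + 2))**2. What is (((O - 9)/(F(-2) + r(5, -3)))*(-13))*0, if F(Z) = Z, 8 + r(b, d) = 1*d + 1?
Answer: 0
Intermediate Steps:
r(b, d) = -7 + d (r(b, d) = -8 + (1*d + 1) = -8 + (d + 1) = -8 + (1 + d) = -7 + d)
O = 1/64 (O = (0 + 1/8)**2 = (1/8)**2 = 1/64 ≈ 0.015625)
(((O - 9)/(F(-2) + r(5, -3)))*(-13))*0 = (((1/64 - 9)/(-2 + (-7 - 3)))*(-13))*0 = (-575/(64*(-2 - 10))*(-13))*0 = (-575/64/(-12)*(-13))*0 = (-575/64*(-1/12)*(-13))*0 = ((575/768)*(-13))*0 = -7475/768*0 = 0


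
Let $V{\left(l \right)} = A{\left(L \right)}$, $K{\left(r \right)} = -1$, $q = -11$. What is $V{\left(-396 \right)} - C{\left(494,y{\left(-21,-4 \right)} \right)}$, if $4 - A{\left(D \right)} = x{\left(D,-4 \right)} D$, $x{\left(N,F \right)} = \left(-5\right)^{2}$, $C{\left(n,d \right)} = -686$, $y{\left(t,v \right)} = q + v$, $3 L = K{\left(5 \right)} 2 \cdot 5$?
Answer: $\frac{2320}{3} \approx 773.33$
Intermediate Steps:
$L = - \frac{10}{3}$ ($L = \frac{\left(-1\right) 2 \cdot 5}{3} = \frac{\left(-2\right) 5}{3} = \frac{1}{3} \left(-10\right) = - \frac{10}{3} \approx -3.3333$)
$y{\left(t,v \right)} = -11 + v$
$x{\left(N,F \right)} = 25$
$A{\left(D \right)} = 4 - 25 D$
$V{\left(l \right)} = \frac{262}{3}$ ($V{\left(l \right)} = 4 - - \frac{250}{3} = 4 + \frac{250}{3} = \frac{262}{3}$)
$V{\left(-396 \right)} - C{\left(494,y{\left(-21,-4 \right)} \right)} = \frac{262}{3} - -686 = \frac{262}{3} + 686 = \frac{2320}{3}$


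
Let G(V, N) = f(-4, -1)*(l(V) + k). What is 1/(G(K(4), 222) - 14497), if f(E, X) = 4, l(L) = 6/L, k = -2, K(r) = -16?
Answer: -2/29013 ≈ -6.8935e-5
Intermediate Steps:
G(V, N) = -8 + 24/V (G(V, N) = 4*(6/V - 2) = 4*(-2 + 6/V) = -8 + 24/V)
1/(G(K(4), 222) - 14497) = 1/((-8 + 24/(-16)) - 14497) = 1/((-8 + 24*(-1/16)) - 14497) = 1/((-8 - 3/2) - 14497) = 1/(-19/2 - 14497) = 1/(-29013/2) = -2/29013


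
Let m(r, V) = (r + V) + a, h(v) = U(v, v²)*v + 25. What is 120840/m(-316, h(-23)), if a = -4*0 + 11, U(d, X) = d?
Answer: 40280/83 ≈ 485.30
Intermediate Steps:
a = 11 (a = 0 + 11 = 11)
h(v) = 25 + v² (h(v) = v*v + 25 = v² + 25 = 25 + v²)
m(r, V) = 11 + V + r (m(r, V) = (r + V) + 11 = (V + r) + 11 = 11 + V + r)
120840/m(-316, h(-23)) = 120840/(11 + (25 + (-23)²) - 316) = 120840/(11 + (25 + 529) - 316) = 120840/(11 + 554 - 316) = 120840/249 = 120840*(1/249) = 40280/83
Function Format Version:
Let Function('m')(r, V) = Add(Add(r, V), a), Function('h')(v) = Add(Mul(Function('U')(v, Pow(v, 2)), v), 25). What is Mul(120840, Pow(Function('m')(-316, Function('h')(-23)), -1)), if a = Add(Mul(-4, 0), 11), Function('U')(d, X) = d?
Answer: Rational(40280, 83) ≈ 485.30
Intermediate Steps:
a = 11 (a = Add(0, 11) = 11)
Function('h')(v) = Add(25, Pow(v, 2)) (Function('h')(v) = Add(Mul(v, v), 25) = Add(Pow(v, 2), 25) = Add(25, Pow(v, 2)))
Function('m')(r, V) = Add(11, V, r) (Function('m')(r, V) = Add(Add(r, V), 11) = Add(Add(V, r), 11) = Add(11, V, r))
Mul(120840, Pow(Function('m')(-316, Function('h')(-23)), -1)) = Mul(120840, Pow(Add(11, Add(25, Pow(-23, 2)), -316), -1)) = Mul(120840, Pow(Add(11, Add(25, 529), -316), -1)) = Mul(120840, Pow(Add(11, 554, -316), -1)) = Mul(120840, Pow(249, -1)) = Mul(120840, Rational(1, 249)) = Rational(40280, 83)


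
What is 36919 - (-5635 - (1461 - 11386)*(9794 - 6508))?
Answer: -32570996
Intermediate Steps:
36919 - (-5635 - (1461 - 11386)*(9794 - 6508)) = 36919 - (-5635 - (-9925)*3286) = 36919 - (-5635 - 1*(-32613550)) = 36919 - (-5635 + 32613550) = 36919 - 1*32607915 = 36919 - 32607915 = -32570996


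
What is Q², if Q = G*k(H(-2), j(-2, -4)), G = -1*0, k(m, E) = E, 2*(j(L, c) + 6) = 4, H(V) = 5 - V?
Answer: 0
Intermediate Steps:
j(L, c) = -4 (j(L, c) = -6 + (½)*4 = -6 + 2 = -4)
G = 0
Q = 0 (Q = 0*(-4) = 0)
Q² = 0² = 0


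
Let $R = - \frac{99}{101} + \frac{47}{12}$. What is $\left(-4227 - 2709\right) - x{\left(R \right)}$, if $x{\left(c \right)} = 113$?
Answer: $-7049$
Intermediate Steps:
$R = \frac{3559}{1212}$ ($R = \left(-99\right) \frac{1}{101} + 47 \cdot \frac{1}{12} = - \frac{99}{101} + \frac{47}{12} = \frac{3559}{1212} \approx 2.9365$)
$\left(-4227 - 2709\right) - x{\left(R \right)} = \left(-4227 - 2709\right) - 113 = -6936 - 113 = -7049$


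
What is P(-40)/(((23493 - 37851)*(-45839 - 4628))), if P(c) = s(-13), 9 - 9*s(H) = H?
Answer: 11/3260723337 ≈ 3.3735e-9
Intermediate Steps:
s(H) = 1 - H/9
P(c) = 22/9 (P(c) = 1 - 1/9*(-13) = 1 + 13/9 = 22/9)
P(-40)/(((23493 - 37851)*(-45839 - 4628))) = 22/(9*(((23493 - 37851)*(-45839 - 4628)))) = 22/(9*((-14358*(-50467)))) = (22/9)/724605186 = (22/9)*(1/724605186) = 11/3260723337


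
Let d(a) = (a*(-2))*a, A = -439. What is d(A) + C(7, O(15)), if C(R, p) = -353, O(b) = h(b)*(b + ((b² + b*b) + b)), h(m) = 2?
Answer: -385795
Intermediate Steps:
O(b) = 4*b + 4*b² (O(b) = 2*(b + ((b² + b*b) + b)) = 2*(b + ((b² + b²) + b)) = 2*(b + (2*b² + b)) = 2*(b + (b + 2*b²)) = 2*(2*b + 2*b²) = 4*b + 4*b²)
d(a) = -2*a² (d(a) = (-2*a)*a = -2*a²)
d(A) + C(7, O(15)) = -2*(-439)² - 353 = -2*192721 - 353 = -385442 - 353 = -385795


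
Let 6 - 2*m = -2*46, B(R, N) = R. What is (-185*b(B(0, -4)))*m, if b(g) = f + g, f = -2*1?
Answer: 18130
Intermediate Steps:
m = 49 (m = 3 - (-1)*46 = 3 - 1/2*(-92) = 3 + 46 = 49)
f = -2
b(g) = -2 + g
(-185*b(B(0, -4)))*m = -185*(-2 + 0)*49 = -185*(-2)*49 = 370*49 = 18130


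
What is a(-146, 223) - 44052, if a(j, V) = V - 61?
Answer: -43890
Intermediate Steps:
a(j, V) = -61 + V
a(-146, 223) - 44052 = (-61 + 223) - 44052 = 162 - 44052 = -43890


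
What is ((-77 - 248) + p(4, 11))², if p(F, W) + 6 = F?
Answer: 106929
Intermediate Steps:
p(F, W) = -6 + F
((-77 - 248) + p(4, 11))² = ((-77 - 248) + (-6 + 4))² = (-325 - 2)² = (-327)² = 106929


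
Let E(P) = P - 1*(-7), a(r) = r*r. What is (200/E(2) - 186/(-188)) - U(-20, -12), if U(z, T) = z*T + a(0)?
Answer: -183403/846 ≈ -216.79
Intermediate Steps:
a(r) = r**2
U(z, T) = T*z (U(z, T) = z*T + 0**2 = T*z + 0 = T*z)
E(P) = 7 + P (E(P) = P + 7 = 7 + P)
(200/E(2) - 186/(-188)) - U(-20, -12) = (200/(7 + 2) - 186/(-188)) - (-12)*(-20) = (200/9 - 186*(-1/188)) - 1*240 = (200*(1/9) + 93/94) - 240 = (200/9 + 93/94) - 240 = 19637/846 - 240 = -183403/846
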